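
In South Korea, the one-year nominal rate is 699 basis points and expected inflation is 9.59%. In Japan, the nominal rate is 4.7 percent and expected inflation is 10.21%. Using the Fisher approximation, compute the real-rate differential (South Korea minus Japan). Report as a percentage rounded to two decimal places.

2.91%

South Korea: 6.99% − 9.59% = -2.600%
Japan: 4.7% − 10.21% = -5.510%
Differential = 2.910% → 2.91%.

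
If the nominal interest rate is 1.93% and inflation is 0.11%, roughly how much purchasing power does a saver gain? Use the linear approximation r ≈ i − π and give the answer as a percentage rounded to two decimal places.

1.82%

r ≈ i − π = 1.93% − 0.11% = 1.82%.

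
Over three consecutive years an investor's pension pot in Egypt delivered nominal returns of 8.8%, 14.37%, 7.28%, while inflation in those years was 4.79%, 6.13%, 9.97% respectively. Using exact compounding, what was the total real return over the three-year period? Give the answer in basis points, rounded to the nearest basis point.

Compound the nominal returns: 1.0880 × 1.1437 × 1.0728 = 1.334934.
Compound inflation: 1.0479 × 1.0613 × 1.0997 = 1.223016.
Deflate: 1.334934 / 1.223016 = 1.091510.
Total real return = 1.091510 − 1 → 915 basis points.

915 basis points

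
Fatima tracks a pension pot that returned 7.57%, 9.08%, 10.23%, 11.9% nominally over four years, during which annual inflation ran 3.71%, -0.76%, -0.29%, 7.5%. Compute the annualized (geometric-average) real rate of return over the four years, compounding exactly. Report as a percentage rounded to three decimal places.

Compound the nominal returns: 1.0757 × 1.0908 × 1.1023 × 1.1190 = 1.44732543.
Compound inflation: 1.0371 × 0.9924 × 0.9971 × 1.0750 = 1.10320081.
Deflate: 1.44732543 / 1.10320081 = 1.31193289.
Annualized real rate = 1.31193289^(1/4) − 1 = 7.0232% → 7.023%.

7.023%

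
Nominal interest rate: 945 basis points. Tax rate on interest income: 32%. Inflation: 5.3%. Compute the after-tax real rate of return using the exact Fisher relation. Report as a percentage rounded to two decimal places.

1.07%

After-tax nominal return = 9.45% × (1 − 0.32) = 6.4260%.
1 + r = 1.06426 / 1.05300 = 1.010693
After-tax real rate = 1.010693 − 1 → 1.07%.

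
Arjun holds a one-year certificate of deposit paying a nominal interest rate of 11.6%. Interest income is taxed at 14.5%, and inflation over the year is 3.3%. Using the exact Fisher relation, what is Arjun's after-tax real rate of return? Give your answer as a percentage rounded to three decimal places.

6.407%

After-tax nominal return = 11.6% × (1 − 0.145) = 9.9180%.
1 + r = 1.09918 / 1.03300 = 1.064066
After-tax real rate = 1.064066 − 1 → 6.407%.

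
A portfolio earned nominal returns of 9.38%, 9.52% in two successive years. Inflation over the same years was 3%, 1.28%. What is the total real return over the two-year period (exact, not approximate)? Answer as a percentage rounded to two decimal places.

14.83%

Nominal growth factor = 1.0938 × 1.0952 = 1.197930
Price-level growth factor = 1.0300 × 1.0128 = 1.043184
Real growth factor = 1.197930 / 1.043184 = 1.148340
Total real return = 1.148340 − 1 → 14.83%.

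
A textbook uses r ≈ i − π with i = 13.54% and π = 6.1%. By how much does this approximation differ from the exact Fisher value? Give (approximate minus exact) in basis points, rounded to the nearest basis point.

43 basis points

Approximate: r ≈ 13.540% − 6.100% = 7.4400%
Exact: (1 + 0.1354)/(1 + 0.0610) − 1 = 7.0123%
Error = 7.4400% − 7.0123% = 0.4277% → 43 basis points.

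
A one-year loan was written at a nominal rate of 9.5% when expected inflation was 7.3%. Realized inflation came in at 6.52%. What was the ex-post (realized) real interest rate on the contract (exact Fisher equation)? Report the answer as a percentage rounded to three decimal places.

2.798%

Ex-post: (1 + 0.0950)/(1 + 0.0652) − 1 = 2.7976%
So the realized real rate is 2.798%.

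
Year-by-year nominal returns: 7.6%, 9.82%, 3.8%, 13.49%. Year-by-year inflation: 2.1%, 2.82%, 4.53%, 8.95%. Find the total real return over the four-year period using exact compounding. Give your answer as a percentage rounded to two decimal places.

16.43%

Compound the nominal returns: 1.0760 × 1.0982 × 1.0380 × 1.1349 = 1.392030.
Compound inflation: 1.0210 × 1.0282 × 1.0453 × 1.0895 = 1.195560.
Deflate: 1.392030 / 1.195560 = 1.164333.
Total real return = 1.164333 − 1 → 16.43%.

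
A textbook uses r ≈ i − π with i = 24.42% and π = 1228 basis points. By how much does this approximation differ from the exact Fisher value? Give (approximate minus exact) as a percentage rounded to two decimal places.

1.33%

Approximate: r ≈ 24.420% − 12.280% = 12.1400%
Exact: (1 + 0.2442)/(1 + 0.1228) − 1 = 10.8123%
Error = 12.1400% − 10.8123% = 1.3277% → 1.33%.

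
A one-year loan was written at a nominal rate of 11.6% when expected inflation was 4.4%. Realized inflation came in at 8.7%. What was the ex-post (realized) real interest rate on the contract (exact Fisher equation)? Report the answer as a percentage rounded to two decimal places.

Ex-post: (1 + 0.1160)/(1 + 0.0870) − 1 = 2.6679%
So the realized real rate is 2.67%.

2.67%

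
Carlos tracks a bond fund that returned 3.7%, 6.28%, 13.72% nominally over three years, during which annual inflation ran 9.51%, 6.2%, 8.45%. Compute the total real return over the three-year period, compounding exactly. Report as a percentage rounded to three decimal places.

Compound the nominal returns: 1.0370 × 1.0628 × 1.1372 = 1.253335.
Compound inflation: 1.0951 × 1.0620 × 1.0845 = 1.261269.
Deflate: 1.253335 / 1.261269 = 0.993709.
Total real return = 0.993709 − 1 → -0.629%.

-0.629%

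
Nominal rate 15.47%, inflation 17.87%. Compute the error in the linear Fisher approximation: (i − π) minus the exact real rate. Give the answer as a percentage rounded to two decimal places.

-0.36%

Approximate: r ≈ 15.470% − 17.870% = -2.4000%
Exact: (1 + 0.1547)/(1 + 0.1787) − 1 = -2.0361%
Error = -2.4000% − (-2.0361%) = -0.3639% → -0.36%.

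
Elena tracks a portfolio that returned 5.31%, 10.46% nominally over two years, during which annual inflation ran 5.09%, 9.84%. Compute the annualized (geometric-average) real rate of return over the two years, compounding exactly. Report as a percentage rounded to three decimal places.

Compound the nominal returns: 1.0531 × 1.1046 = 1.16325426.
Compound inflation: 1.0509 × 1.0984 = 1.15430856.
Deflate: 1.16325426 / 1.15430856 = 1.00774983.
Annualized real rate = 1.00774983^(1/2) − 1 = 0.3867% → 0.387%.

0.387%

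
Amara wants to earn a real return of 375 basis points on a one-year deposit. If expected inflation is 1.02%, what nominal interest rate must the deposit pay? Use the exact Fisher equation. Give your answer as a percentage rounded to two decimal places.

4.81%

(1 + i) = (1 + r)(1 + π) = 1.03750 × 1.01020 = 1.0480825
i = 1.0480825 − 1, so the required nominal rate is 4.81%.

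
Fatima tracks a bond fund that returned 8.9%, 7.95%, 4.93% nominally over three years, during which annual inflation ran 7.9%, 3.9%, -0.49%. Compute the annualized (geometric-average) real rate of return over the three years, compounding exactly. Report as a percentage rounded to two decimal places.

Nominal growth factor = 1.0890 × 1.0795 × 1.0493 = 1.23353137
Price-level growth factor = 1.0790 × 1.0390 × 0.9951 = 1.11558770
Real growth factor = 1.23353137 / 1.11558770 = 1.10572335
Annualized real rate = 1.10572335^(1/3) − 1 = 3.4067% → 3.41%.

3.41%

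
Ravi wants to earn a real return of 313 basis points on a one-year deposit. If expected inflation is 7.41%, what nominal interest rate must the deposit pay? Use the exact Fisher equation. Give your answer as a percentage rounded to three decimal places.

10.772%

(1 + i) = (1 + r)(1 + π) = 1.03130 × 1.07410 = 1.10771933
i = 1.10771933 − 1, so the required nominal rate is 10.772%.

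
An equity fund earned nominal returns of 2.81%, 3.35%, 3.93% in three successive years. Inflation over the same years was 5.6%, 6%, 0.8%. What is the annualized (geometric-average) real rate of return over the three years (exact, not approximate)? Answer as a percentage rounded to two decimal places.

Compound the nominal returns: 1.0281 × 1.0335 × 1.0393 = 1.10429923.
Compound inflation: 1.0560 × 1.0600 × 1.0080 = 1.12831488.
Deflate: 1.10429923 / 1.12831488 = 0.97871547.
Annualized real rate = 0.97871547^(1/3) − 1 = -0.7146% → -0.71%.

-0.71%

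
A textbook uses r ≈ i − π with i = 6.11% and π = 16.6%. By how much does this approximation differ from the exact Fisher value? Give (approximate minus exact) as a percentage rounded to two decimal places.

Approximate: r ≈ 6.110% − 16.600% = -10.4900%
Exact: (1 + 0.0611)/(1 + 0.1660) − 1 = -8.9966%
Error = -10.4900% − (-8.9966%) = -1.4934% → -1.49%.

-1.49%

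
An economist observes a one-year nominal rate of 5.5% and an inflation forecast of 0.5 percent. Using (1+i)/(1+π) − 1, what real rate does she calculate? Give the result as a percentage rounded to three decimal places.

4.975%

By the Fisher equation, 1 + r = (1 + i)/(1 + π).
1 + r = 1.05500 / 1.00500 = 1.049751
r = 1.049751 − 1 = 4.9751%, i.e. 4.975%.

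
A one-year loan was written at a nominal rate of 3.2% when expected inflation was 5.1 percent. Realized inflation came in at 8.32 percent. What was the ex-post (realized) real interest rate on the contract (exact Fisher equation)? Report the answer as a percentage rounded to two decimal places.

Ex-post: (1 + 0.0320)/(1 + 0.0832) − 1 = -4.7267%
So the realized real rate is -4.73%.

-4.73%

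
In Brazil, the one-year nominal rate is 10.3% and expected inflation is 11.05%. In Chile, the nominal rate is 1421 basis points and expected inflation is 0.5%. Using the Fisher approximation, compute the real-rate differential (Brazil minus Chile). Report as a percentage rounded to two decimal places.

Brazil: 10.3% − 11.05% = -0.750%
Chile: 14.21% − 0.5% = 13.710%
Differential = -14.460% → -14.46%.

-14.46%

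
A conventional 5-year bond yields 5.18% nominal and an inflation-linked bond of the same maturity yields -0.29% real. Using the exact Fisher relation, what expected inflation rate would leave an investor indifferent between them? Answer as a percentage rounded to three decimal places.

(1 + π) = (1 + i)/(1 + r) = 1.05180 / 0.99710 = 1.054859
Break-even inflation = 1.054859 − 1 → 5.486%.

5.486%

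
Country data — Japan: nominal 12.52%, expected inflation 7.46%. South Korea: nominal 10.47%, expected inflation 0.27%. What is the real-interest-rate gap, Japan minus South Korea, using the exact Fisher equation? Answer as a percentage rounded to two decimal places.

-5.46%

Japan: (1 + 0.1252)/(1 + 0.0746) − 1 = 4.7087%
South Korea: (1 + 0.1047)/(1 + 0.0027) − 1 = 10.1725%
Differential = 4.7087% − 10.1725% = -5.4638% → -5.46%.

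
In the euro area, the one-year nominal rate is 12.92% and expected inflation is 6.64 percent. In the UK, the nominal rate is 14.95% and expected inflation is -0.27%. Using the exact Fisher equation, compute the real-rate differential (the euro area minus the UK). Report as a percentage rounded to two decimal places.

The euro area: (1 + 0.1292)/(1 + 0.0664) − 1 = 5.8890%
The UK: (1 + 0.1495)/(1 − 0.0027) − 1 = 15.2612%
Differential = 5.8890% − 15.2612% = -9.3722% → -9.37%.

-9.37%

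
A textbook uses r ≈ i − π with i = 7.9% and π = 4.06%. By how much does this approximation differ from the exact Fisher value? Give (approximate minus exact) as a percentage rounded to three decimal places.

Approximate: r ≈ 7.900% − 4.060% = 3.8400%
Exact: (1 + 0.0790)/(1 + 0.0406) − 1 = 3.6902%
Error = 3.8400% − 3.6902% = 0.1498% → 0.150%.

0.150%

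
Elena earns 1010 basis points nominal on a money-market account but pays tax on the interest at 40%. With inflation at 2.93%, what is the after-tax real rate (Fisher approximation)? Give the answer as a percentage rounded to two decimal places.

3.13%

After-tax nominal return = 10.1% × (1 − 0.4) = 6.0600%.
r ≈ 6.0600% − 2.93% → 3.13%.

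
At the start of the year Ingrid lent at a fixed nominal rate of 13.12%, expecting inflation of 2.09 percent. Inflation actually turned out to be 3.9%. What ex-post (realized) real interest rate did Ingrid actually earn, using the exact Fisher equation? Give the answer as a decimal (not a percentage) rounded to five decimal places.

0.08874

Ex-post: (1 + 0.1312)/(1 + 0.0390) − 1 = 8.8739%
So the realized real rate is 0.08874.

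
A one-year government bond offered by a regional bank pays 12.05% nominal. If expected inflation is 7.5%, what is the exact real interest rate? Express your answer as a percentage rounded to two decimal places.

4.23%

By the Fisher identity, 1 + r = (1 + i)/(1 + π).
1 + r = 1.12050 / 1.07500 = 1.042326
r = 1.042326 − 1 = 4.2326%, i.e. 4.23%.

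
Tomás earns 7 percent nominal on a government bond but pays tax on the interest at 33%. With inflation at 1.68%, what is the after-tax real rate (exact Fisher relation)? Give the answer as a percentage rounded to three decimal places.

After-tax nominal return = 7% × (1 − 0.33) = 4.6900%.
1 + r = 1.04690 / 1.01680 = 1.029603
After-tax real rate = 1.029603 − 1 → 2.960%.

2.960%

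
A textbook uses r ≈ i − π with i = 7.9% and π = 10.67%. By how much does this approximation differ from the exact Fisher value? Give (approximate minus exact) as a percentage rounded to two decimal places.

Approximate: r ≈ 7.900% − 10.670% = -2.7700%
Exact: (1 + 0.0790)/(1 + 0.1067) − 1 = -2.5029%
Error = -2.7700% − (-2.5029%) = -0.2671% → -0.27%.

-0.27%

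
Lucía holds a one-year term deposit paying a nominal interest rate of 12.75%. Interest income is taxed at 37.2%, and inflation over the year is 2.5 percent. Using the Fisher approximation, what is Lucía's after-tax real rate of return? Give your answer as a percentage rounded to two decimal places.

After-tax nominal return = 12.75% × (1 − 0.372) = 8.0070%.
r ≈ 8.0070% − 2.5% → 5.51%.

5.51%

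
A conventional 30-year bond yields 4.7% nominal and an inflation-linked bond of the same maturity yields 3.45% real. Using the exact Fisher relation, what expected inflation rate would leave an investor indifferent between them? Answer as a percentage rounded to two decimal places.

(1 + π) = (1 + i)/(1 + r) = 1.04700 / 1.03450 = 1.012083
Break-even inflation = 1.012083 − 1 → 1.21%.

1.21%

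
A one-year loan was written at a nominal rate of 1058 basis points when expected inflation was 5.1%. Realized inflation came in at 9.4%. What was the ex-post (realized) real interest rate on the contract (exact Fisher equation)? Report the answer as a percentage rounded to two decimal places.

1.08%

Ex-post: (1 + 0.1058)/(1 + 0.0940) − 1 = 1.0786%
So the realized real rate is 1.08%.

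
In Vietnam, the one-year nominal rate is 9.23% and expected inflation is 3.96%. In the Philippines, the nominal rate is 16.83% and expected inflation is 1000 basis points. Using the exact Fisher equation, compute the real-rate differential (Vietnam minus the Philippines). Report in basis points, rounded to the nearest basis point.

Vietnam: (1 + 0.0923)/(1 + 0.0396) − 1 = 5.0693%
The Philippines: (1 + 0.1683)/(1 + 0.1000) − 1 = 6.2091%
Differential = 5.0693% − 6.2091% = -1.1398% → -114 basis points.

-114 basis points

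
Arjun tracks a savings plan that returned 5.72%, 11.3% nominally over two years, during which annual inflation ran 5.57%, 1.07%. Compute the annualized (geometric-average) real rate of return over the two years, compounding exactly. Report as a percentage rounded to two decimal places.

5.01%

Nominal growth factor = 1.0572 × 1.1130 = 1.17666360
Price-level growth factor = 1.0557 × 1.0107 = 1.06699599
Real growth factor = 1.17666360 / 1.06699599 = 1.10278165
Annualized real rate = 1.10278165^(1/2) − 1 = 5.0134% → 5.01%.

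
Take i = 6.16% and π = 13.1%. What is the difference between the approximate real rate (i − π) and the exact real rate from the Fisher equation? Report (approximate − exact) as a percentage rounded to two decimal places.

-0.80%

Approximate: r ≈ 6.160% − 13.100% = -6.9400%
Exact: (1 + 0.0616)/(1 + 0.1310) − 1 = -6.1362%
Error = -6.9400% − (-6.1362%) = -0.8038% → -0.80%.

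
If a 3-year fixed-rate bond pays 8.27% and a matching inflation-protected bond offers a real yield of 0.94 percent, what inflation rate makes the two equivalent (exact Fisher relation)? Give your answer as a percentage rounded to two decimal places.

(1 + π) = (1 + i)/(1 + r) = 1.08270 / 1.00940 = 1.072617
Break-even inflation = 1.072617 − 1 → 7.26%.

7.26%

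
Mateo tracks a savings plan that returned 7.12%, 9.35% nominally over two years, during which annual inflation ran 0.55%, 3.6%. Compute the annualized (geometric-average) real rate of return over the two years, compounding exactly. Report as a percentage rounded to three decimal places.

6.041%

Compound the nominal returns: 1.0712 × 1.0935 = 1.17135720.
Compound inflation: 1.0055 × 1.0360 = 1.04169800.
Deflate: 1.17135720 / 1.04169800 = 1.12446909.
Annualized real rate = 1.12446909^(1/2) − 1 = 6.0410% → 6.041%.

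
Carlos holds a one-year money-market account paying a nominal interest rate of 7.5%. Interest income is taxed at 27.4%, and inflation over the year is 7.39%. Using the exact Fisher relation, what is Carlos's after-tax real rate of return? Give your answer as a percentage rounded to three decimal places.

-1.811%

After-tax nominal return = 7.5% × (1 − 0.274) = 5.4450%.
1 + r = 1.05445 / 1.07390 = 0.981888
After-tax real rate = 0.981888 − 1 → -1.811%.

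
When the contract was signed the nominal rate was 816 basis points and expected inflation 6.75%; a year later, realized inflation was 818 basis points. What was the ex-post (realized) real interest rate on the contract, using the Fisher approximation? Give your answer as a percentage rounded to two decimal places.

-0.02%

Ex-post: 8.16% − 8.18% = -0.020%
So the realized real rate is -0.02%.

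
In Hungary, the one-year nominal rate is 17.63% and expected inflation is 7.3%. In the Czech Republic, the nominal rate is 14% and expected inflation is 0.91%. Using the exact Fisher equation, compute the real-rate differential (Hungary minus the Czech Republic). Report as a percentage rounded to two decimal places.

-3.34%

Hungary: (1 + 0.1763)/(1 + 0.0730) − 1 = 9.6272%
The Czech Republic: (1 + 0.1400)/(1 + 0.0091) − 1 = 12.9720%
Differential = 9.6272% − 12.9720% = -3.3447% → -3.34%.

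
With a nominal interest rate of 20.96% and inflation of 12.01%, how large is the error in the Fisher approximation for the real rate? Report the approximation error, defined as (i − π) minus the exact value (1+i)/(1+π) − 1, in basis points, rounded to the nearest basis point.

Approximate: r ≈ 20.960% − 12.010% = 8.9500%
Exact: (1 + 0.2096)/(1 + 0.1201) − 1 = 7.9904%
Error = 8.9500% − 7.9904% = 0.9596% → 96 basis points.

96 basis points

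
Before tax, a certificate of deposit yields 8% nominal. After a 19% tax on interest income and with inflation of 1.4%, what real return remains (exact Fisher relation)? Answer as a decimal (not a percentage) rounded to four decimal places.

After-tax nominal return = 8% × (1 − 0.19) = 6.4800%.
1 + r = 1.06480 / 1.01400 = 1.050099
After-tax real rate = 1.050099 − 1 → 0.0501.

0.0501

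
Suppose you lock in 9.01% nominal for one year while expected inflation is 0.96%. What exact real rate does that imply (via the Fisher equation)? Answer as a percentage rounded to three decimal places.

1 + r = 1.09010 / 1.00960 = 1.0797345
r = 1.0797345 − 1 = 7.97345%, i.e. 7.973%.

7.973%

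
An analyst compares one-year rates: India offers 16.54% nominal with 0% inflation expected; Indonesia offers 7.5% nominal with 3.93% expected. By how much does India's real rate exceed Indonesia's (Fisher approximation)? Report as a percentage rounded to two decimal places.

India: 16.54% − 0% = 16.540%
Indonesia: 7.5% − 3.93% = 3.570%
Differential = 12.970% → 12.97%.

12.97%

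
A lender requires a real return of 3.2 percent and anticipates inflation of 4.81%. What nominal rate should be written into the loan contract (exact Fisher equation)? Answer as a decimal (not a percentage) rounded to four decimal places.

(1 + i) = (1 + r)(1 + π) = 1.03200 × 1.04810 = 1.0816392
i = 1.0816392 − 1, so the required nominal rate is 0.0816.

0.0816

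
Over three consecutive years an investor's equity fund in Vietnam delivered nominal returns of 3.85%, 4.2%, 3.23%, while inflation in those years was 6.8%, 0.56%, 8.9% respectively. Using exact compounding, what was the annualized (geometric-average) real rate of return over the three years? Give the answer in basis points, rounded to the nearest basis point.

-152 basis points

Compound the nominal returns: 1.0385 × 1.0420 × 1.0323 = 1.11706938.
Compound inflation: 1.0680 × 1.0056 × 1.0890 = 1.16956509.
Deflate: 1.11706938 / 1.16956509 = 0.95511519.
Annualized real rate = 0.95511519^(1/3) − 1 = -1.5191% → -152 basis points.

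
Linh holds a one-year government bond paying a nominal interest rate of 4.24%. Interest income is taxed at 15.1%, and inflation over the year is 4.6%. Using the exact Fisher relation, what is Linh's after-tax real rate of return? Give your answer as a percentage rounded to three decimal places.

After-tax nominal return = 4.24% × (1 − 0.151) = 3.59976%.
1 + r = 1.0359976 / 1.04600 = 0.990437
After-tax real rate = 0.990437 − 1 → -0.956%.

-0.956%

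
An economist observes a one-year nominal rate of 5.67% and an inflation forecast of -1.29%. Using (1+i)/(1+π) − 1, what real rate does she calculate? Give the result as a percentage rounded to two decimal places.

7.05%

By the Fisher equation, 1 + r = (1 + i)/(1 + π).
1 + r = 1.05670 / 0.98710 = 1.070510
r = 1.070510 − 1 = 7.0510%, i.e. 7.05%.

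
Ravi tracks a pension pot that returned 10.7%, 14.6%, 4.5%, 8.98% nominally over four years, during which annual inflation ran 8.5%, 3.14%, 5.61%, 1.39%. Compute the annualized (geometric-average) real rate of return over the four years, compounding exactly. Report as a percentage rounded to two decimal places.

Compound the nominal returns: 1.1070 × 1.1460 × 1.0450 × 1.0898 = 1.44475875.
Compound inflation: 1.0850 × 1.0314 × 1.0561 × 1.0139 = 1.19827647.
Deflate: 1.44475875 / 1.19827647 = 1.20569734.
Annualized real rate = 1.20569734^(1/4) − 1 = 4.7875% → 4.79%.

4.79%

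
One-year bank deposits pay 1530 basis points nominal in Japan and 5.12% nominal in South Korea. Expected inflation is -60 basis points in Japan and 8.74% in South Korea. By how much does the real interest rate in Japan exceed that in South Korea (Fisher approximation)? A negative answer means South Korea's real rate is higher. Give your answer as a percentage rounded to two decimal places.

19.52%

Japan: 15.3% − (-0.6%) = 15.900%
South Korea: 5.12% − 8.74% = -3.620%
Differential = 19.520% → 19.52%.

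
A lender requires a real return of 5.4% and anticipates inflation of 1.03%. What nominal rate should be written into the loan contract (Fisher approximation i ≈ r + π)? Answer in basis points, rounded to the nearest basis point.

i ≈ r + π = 5.4% + 1.03% = 643 basis points.

643 basis points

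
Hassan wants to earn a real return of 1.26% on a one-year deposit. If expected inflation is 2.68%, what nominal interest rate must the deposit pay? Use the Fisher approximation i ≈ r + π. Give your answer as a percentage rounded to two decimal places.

i ≈ r + π = 1.26% + 2.68% = 3.94%.

3.94%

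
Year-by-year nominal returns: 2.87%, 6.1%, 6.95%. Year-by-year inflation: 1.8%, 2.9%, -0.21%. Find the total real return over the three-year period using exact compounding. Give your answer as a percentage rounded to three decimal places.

11.670%

Nominal growth factor = 1.0287 × 1.0610 × 1.0695 = 1.1673065
Price-level growth factor = 1.0180 × 1.0290 × 0.9979 = 1.0453222
Real growth factor = 1.1673065 / 1.0453222 = 1.1166954
Total real return = 1.1166954 − 1 → 11.670%.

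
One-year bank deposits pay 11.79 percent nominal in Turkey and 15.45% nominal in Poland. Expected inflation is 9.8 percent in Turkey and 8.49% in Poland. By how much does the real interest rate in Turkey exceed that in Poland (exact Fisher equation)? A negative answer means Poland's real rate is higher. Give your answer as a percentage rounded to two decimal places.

-4.60%

Turkey: (1 + 0.1179)/(1 + 0.0980) − 1 = 1.8124%
Poland: (1 + 0.1545)/(1 + 0.0849) − 1 = 6.4153%
Differential = 1.8124% − 6.4153% = -4.6030% → -4.60%.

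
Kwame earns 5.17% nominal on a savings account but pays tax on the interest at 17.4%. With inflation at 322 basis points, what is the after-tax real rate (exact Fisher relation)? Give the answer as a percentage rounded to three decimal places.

1.018%

After-tax nominal return = 5.17% × (1 − 0.174) = 4.27042%.
1 + r = 1.0427042 / 1.03220 = 1.010177
After-tax real rate = 1.010177 − 1 → 1.018%.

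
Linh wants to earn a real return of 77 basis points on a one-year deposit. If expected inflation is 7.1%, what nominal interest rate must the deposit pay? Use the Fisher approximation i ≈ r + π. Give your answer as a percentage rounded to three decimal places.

i ≈ r + π = 0.77% + 7.1% = 7.870%.

7.870%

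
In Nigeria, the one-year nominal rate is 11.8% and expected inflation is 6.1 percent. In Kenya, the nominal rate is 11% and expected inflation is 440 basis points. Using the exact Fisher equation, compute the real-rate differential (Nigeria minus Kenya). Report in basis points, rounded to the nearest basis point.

Nigeria: (1 + 0.1180)/(1 + 0.0610) − 1 = 5.3723%
Kenya: (1 + 0.1100)/(1 + 0.0440) − 1 = 6.3218%
Differential = 5.3723% − 6.3218% = -0.9495% → -95 basis points.

-95 basis points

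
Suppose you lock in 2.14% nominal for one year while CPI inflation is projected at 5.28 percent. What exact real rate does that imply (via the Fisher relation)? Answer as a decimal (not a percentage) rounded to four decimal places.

By the Fisher relation, 1 + r = (1 + i)/(1 + π).
1 + r = 1.02140 / 1.05280 = 0.970175
r = 0.970175 − 1 = -2.9825%, i.e. -0.0298.

-0.0298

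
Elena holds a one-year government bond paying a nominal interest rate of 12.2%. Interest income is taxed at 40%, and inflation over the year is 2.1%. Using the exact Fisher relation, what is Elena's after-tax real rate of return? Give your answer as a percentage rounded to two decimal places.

After-tax nominal return = 12.2% × (1 − 0.4) = 7.3200%.
1 + r = 1.07320 / 1.02100 = 1.051126
After-tax real rate = 1.051126 − 1 → 5.11%.

5.11%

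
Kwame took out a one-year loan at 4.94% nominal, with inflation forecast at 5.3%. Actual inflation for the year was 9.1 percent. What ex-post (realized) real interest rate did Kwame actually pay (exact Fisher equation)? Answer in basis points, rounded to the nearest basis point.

Ex-post: (1 + 0.0494)/(1 + 0.0910) − 1 = -3.8130%
So the realized real rate is -381 basis points.

-381 basis points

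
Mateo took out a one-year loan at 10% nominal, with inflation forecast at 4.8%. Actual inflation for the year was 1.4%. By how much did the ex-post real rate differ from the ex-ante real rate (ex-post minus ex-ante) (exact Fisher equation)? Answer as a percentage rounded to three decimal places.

3.519%

Ex-ante: (1 + 0.1000)/(1 + 0.0480) − 1 = 4.9618%
Ex-post: (1 + 0.1000)/(1 + 0.0140) − 1 = 8.4813%
Difference (ex-post − ex-ante) = 3.5194% → 3.519%.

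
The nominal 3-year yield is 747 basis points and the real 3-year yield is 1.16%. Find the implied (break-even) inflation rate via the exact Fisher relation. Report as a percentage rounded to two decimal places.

6.24%

(1 + π) = (1 + i)/(1 + r) = 1.07470 / 1.01160 = 1.062376
Break-even inflation = 1.062376 − 1 → 6.24%.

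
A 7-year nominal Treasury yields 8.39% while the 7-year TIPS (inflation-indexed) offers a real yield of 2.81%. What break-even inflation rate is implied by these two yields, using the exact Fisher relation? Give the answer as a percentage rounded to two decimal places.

(1 + π) = (1 + i)/(1 + r) = 1.08390 / 1.02810 = 1.054275
Break-even inflation = 1.054275 − 1 → 5.43%.

5.43%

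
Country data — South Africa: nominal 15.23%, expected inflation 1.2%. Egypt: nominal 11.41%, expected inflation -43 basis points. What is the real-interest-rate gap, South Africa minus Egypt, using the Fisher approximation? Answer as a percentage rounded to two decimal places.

2.19%

South Africa: 15.23% − 1.2% = 14.030%
Egypt: 11.41% − (-0.43%) = 11.840%
Differential = 2.190% → 2.19%.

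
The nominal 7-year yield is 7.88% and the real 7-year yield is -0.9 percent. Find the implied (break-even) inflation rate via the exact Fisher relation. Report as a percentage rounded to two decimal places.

(1 + π) = (1 + i)/(1 + r) = 1.07880 / 0.99100 = 1.088597
Break-even inflation = 1.088597 − 1 → 8.86%.

8.86%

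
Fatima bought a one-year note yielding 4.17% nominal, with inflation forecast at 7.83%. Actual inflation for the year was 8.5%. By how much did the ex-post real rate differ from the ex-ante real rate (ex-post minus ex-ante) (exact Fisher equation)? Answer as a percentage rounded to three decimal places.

-0.597%

Ex-ante: (1 + 0.0417)/(1 + 0.0783) − 1 = -3.3942%
Ex-post: (1 + 0.0417)/(1 + 0.0850) − 1 = -3.9908%
Difference (ex-post − ex-ante) = -0.5966% → -0.597%.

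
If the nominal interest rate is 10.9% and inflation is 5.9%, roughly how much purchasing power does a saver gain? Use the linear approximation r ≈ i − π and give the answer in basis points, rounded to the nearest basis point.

r ≈ i − π = 10.9% − 5.9% = 500 basis points.

500 basis points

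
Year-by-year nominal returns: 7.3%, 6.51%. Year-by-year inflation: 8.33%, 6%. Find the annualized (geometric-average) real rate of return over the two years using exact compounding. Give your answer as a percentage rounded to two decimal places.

Compound the nominal returns: 1.0730 × 1.0651 = 1.14285230.
Compound inflation: 1.0833 × 1.0600 = 1.14829800.
Deflate: 1.14285230 / 1.14829800 = 0.99525759.
Annualized real rate = 0.99525759^(1/2) − 1 = -0.2374% → -0.24%.

-0.24%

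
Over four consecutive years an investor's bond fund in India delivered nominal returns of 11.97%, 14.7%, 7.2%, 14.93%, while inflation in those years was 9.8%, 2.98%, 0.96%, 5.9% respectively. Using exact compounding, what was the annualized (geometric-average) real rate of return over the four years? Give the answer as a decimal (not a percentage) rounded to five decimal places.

0.06960

Nominal growth factor = 1.1197 × 1.1470 × 1.0720 × 1.1493 = 1.58231625
Price-level growth factor = 1.0980 × 1.0298 × 1.0096 × 1.0590 = 1.20892826
Real growth factor = 1.58231625 / 1.20892826 = 1.30885868
Annualized real rate = 1.30885868^(1/4) − 1 = 6.9604% → 0.06960.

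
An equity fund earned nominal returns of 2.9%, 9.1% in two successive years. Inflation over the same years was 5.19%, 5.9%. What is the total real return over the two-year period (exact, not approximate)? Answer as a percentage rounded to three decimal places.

Nominal growth factor = 1.0290 × 1.0910 = 1.122639
Price-level growth factor = 1.0519 × 1.0590 = 1.113962
Real growth factor = 1.122639 / 1.113962 = 1.007789
Total real return = 1.007789 − 1 → 0.779%.

0.779%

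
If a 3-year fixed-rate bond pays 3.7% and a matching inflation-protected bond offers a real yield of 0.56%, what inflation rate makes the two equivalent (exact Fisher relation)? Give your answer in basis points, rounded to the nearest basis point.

312 basis points

(1 + π) = (1 + i)/(1 + r) = 1.03700 / 1.00560 = 1.031225
Break-even inflation = 1.031225 − 1 → 312 basis points.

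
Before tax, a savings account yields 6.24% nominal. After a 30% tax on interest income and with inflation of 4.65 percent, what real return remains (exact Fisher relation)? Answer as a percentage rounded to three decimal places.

-0.269%

After-tax nominal return = 6.24% × (1 − 0.3) = 4.3680%.
1 + r = 1.04368 / 1.04650 = 0.9973053
After-tax real rate = 0.9973053 − 1 → -0.269%.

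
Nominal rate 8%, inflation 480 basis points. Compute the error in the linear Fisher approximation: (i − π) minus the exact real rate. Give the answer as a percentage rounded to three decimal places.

Approximate: r ≈ 8.000% − 4.800% = 3.2000%
Exact: (1 + 0.0800)/(1 + 0.0480) − 1 = 3.0534%
Error = 3.2000% − 3.0534% = 0.1466% → 0.147%.

0.147%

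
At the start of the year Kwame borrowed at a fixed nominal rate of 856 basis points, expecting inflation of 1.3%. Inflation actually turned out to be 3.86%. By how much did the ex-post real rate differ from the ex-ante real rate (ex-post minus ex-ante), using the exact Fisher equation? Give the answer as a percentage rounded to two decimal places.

Ex-ante: (1 + 0.0856)/(1 + 0.0130) − 1 = 7.1668%
Ex-post: (1 + 0.0856)/(1 + 0.0386) − 1 = 4.5253%
Difference (ex-post − ex-ante) = -2.6415% → -2.64%.

-2.64%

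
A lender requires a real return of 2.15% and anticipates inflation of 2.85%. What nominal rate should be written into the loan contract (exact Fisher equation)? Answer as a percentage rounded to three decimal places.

5.061%

(1 + i) = (1 + r)(1 + π) = 1.02150 × 1.02850 = 1.05061275
i = 1.05061275 − 1, so the required nominal rate is 5.061%.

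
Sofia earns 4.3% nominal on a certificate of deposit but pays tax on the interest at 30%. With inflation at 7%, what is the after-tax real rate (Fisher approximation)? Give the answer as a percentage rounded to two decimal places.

After-tax nominal return = 4.3% × (1 − 0.3) = 3.0100%.
r ≈ 3.0100% − 7% → -3.99%.

-3.99%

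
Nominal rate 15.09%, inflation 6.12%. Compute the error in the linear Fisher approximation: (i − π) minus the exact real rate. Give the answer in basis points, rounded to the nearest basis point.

Approximate: r ≈ 15.090% − 6.120% = 8.9700%
Exact: (1 + 0.1509)/(1 + 0.0612) − 1 = 8.4527%
Error = 8.9700% − 8.4527% = 0.5173% → 52 basis points.

52 basis points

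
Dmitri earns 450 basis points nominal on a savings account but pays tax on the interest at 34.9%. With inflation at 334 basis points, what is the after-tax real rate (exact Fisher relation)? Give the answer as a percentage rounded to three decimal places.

After-tax nominal return = 4.5% × (1 − 0.349) = 2.9295%.
1 + r = 1.029295 / 1.03340 = 0.996028
After-tax real rate = 0.996028 − 1 → -0.397%.

-0.397%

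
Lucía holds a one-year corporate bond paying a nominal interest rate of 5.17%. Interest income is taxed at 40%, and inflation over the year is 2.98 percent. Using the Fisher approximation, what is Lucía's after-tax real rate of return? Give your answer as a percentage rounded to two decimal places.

After-tax nominal return = 5.17% × (1 − 0.4) = 3.1020%.
r ≈ 3.1020% − 2.98% → 0.12%.

0.12%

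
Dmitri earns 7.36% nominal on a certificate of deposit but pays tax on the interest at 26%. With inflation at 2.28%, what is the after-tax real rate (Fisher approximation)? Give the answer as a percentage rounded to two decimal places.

After-tax nominal return = 7.36% × (1 − 0.26) = 5.4464%.
r ≈ 5.4464% − 2.28% → 3.17%.

3.17%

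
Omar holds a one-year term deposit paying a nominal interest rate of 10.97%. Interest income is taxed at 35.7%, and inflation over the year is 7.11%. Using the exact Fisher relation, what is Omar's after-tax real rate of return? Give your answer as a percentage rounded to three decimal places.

-0.053%

After-tax nominal return = 10.97% × (1 − 0.357) = 7.05371%.
1 + r = 1.0705371 / 1.07110 = 0.999474
After-tax real rate = 0.999474 − 1 → -0.053%.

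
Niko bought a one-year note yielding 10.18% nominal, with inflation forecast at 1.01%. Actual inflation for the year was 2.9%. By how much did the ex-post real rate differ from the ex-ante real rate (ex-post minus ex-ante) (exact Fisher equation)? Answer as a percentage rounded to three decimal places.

-2.003%

Ex-ante: (1 + 0.1018)/(1 + 0.0101) − 1 = 9.07831%
Ex-post: (1 + 0.1018)/(1 + 0.0290) − 1 = 7.07483%
Difference (ex-post − ex-ante) = -2.00348% → -2.003%.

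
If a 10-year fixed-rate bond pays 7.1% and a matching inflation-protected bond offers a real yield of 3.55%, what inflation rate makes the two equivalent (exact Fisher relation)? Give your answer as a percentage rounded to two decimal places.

(1 + π) = (1 + i)/(1 + r) = 1.07100 / 1.03550 = 1.034283
Break-even inflation = 1.034283 − 1 → 3.43%.

3.43%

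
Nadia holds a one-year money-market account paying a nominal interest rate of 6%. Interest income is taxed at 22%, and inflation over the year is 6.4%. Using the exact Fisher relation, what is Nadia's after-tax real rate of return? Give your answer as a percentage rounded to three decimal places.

-1.617%

After-tax nominal return = 6% × (1 − 0.22) = 4.6800%.
1 + r = 1.04680 / 1.06400 = 0.9838346
After-tax real rate = 0.9838346 − 1 → -1.617%.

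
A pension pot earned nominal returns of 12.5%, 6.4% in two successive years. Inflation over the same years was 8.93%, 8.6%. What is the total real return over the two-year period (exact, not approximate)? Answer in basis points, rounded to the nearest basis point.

119 basis points

Compound the nominal returns: 1.1250 × 1.0640 = 1.197000.
Compound inflation: 1.0893 × 1.0860 = 1.182980.
Deflate: 1.197000 / 1.182980 = 1.011852.
Total real return = 1.011852 − 1 → 119 basis points.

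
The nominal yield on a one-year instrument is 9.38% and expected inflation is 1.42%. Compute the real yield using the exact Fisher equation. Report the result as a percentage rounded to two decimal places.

7.85%

By the Fisher equation, 1 + r = (1 + i)/(1 + π).
1 + r = 1.09380 / 1.01420 = 1.078486
r = 1.078486 − 1 = 7.8486%, i.e. 7.85%.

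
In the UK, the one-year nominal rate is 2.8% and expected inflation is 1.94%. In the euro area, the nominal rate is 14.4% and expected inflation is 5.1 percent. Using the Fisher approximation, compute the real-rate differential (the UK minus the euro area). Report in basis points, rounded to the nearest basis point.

The UK: 2.8% − 1.94% = 0.860%
The euro area: 14.4% − 5.1% = 9.300%
Differential = -8.440% → -844 basis points.

-844 basis points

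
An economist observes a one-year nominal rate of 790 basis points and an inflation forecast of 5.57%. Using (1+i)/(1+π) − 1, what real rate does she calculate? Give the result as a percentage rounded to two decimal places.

1 + r = 1.07900 / 1.05570 = 1.022071
r = 1.022071 − 1 = 2.2071%, i.e. 2.21%.

2.21%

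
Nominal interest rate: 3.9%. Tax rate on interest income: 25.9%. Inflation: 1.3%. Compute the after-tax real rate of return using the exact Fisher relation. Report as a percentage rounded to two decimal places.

1.57%

After-tax nominal return = 3.9% × (1 − 0.259) = 2.8899%.
1 + r = 1.028899 / 1.01300 = 1.015695
After-tax real rate = 1.015695 − 1 → 1.57%.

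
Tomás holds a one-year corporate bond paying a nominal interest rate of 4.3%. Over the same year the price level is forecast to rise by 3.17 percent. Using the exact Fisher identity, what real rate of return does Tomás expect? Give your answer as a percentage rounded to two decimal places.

1.10%

1 + r = 1.04300 / 1.03170 = 1.010953
r = 1.010953 − 1 = 1.0953%, i.e. 1.10%.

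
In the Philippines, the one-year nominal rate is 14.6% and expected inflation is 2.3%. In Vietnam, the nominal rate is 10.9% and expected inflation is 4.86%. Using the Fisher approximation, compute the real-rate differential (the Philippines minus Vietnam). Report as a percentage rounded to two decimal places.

6.26%

The Philippines: 14.6% − 2.3% = 12.300%
Vietnam: 10.9% − 4.86% = 6.040%
Differential = 6.260% → 6.26%.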